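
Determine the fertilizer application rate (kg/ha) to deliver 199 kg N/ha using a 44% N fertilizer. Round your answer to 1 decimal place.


Step 1: Fertilizer rate = target N / (N content / 100)
Step 2: Rate = 199 / (44 / 100)
Step 3: Rate = 199 / 0.44
Step 4: Rate = 452.3 kg/ha

452.3


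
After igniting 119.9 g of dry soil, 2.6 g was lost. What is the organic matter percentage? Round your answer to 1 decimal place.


Step 1: OM% = 100 * LOI / sample mass
Step 2: OM = 100 * 2.6 / 119.9
Step 3: OM = 2.2%

2.2


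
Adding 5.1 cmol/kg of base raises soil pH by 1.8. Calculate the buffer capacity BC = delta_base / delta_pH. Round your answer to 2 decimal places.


Step 1: BC = change in base / change in pH
Step 2: BC = 5.1 / 1.8
Step 3: BC = 2.83 cmol/(kg*pH unit)

2.83


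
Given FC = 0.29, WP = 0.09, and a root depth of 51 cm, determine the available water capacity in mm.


Step 1: Available water = (FC - WP) * depth * 10
Step 2: AW = (0.29 - 0.09) * 51 * 10
Step 3: AW = 0.2 * 51 * 10
Step 4: AW = 102.0 mm

102.0


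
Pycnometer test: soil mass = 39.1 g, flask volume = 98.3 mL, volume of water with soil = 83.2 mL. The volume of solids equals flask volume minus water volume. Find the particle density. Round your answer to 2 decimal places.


Step 1: Volume of solids = flask volume - water volume with soil
Step 2: V_solids = 98.3 - 83.2 = 15.1 mL
Step 3: Particle density = mass / V_solids = 39.1 / 15.1 = 2.59 g/cm^3

2.59


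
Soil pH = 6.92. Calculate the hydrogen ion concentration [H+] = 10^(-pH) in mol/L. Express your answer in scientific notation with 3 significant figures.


Step 1: [H+] = 10^(-pH)
Step 2: [H+] = 10^(-6.92)
Step 3: [H+] = 1.20e-07 mol/L

1.20e-07


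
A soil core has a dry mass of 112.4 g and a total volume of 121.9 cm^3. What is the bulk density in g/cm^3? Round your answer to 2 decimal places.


Step 1: Identify the formula: BD = dry mass / volume
Step 2: Substitute values: BD = 112.4 / 121.9
Step 3: BD = 0.92 g/cm^3

0.92


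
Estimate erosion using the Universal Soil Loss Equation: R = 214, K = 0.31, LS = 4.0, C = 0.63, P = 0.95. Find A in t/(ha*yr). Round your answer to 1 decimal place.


Step 1: A = R * K * LS * C * P
Step 2: R * K = 214 * 0.31 = 66.34
Step 3: (R*K) * LS = 66.34 * 4.0 = 265.36
Step 4: * C * P = 265.36 * 0.63 * 0.95 = 158.8
Step 5: A = 158.8 t/(ha*yr)

158.8


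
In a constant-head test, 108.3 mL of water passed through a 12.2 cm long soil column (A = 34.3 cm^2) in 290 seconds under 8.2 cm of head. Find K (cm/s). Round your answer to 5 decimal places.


Step 1: K = Q * L / (A * t * h)
Step 2: Numerator = 108.3 * 12.2 = 1321.26
Step 3: Denominator = 34.3 * 290 * 8.2 = 81565.4
Step 4: K = 1321.26 / 81565.4 = 0.0162 cm/s

0.0162


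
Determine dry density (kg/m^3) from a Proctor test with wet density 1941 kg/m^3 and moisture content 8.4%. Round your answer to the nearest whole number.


Step 1: Dry density = wet density / (1 + w/100)
Step 2: Dry density = 1941 / (1 + 8.4/100)
Step 3: Dry density = 1941 / 1.084
Step 4: Dry density = 1791 kg/m^3

1791


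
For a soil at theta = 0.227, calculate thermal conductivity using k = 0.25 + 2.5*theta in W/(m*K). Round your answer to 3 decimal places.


Step 1: k = 0.25 + 2.5 * theta
Step 2: k = 0.25 + 2.5 * 0.227
Step 3: k = 0.25 + 0.568
Step 4: k = 0.818 W/(m*K)

0.818


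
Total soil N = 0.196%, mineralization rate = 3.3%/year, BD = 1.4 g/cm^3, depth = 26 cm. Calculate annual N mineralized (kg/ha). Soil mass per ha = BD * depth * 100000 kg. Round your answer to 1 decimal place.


Step 1: Soil mass per ha = BD * depth * 100000 = 1.4 * 26 * 100000 = 3640000 kg
Step 2: Total N pool = soil mass * N%/100 = 3640000 * 0.196/100 = 7134.4 kg/ha
Step 3: N mineralized = N pool * rate%/100 = 7134.4 * 3.3/100 = 235.4 kg/ha/yr

235.4


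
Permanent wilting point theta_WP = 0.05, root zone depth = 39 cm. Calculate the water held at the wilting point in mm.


Step 1: Water (mm) = theta_WP * depth * 10
Step 2: Water = 0.05 * 39 * 10
Step 3: Water = 19.5 mm

19.5


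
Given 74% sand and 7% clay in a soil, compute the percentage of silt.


Step 1: sand + silt + clay = 100%
Step 2: silt = 100 - sand - clay
Step 3: silt = 100 - 74 - 7
Step 4: silt = 19%

19


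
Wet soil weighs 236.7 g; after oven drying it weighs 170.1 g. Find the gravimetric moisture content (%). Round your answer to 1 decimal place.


Step 1: Water mass = wet - dry = 236.7 - 170.1 = 66.6 g
Step 2: w = 100 * water mass / dry mass
Step 3: w = 100 * 66.6 / 170.1 = 39.2%

39.2


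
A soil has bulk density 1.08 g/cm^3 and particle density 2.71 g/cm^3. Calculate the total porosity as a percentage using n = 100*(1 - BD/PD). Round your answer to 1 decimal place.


Step 1: Formula: n = 100 * (1 - BD / PD)
Step 2: n = 100 * (1 - 1.08 / 2.71)
Step 3: n = 100 * (1 - 0.39852)
Step 4: n = 60.1%

60.1


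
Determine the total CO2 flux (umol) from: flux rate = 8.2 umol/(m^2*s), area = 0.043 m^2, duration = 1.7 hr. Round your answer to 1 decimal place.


Step 1: Convert time to seconds: 1.7 hr * 3600 = 6120.0 s
Step 2: Total = flux * area * time_s
Step 3: Total = 8.2 * 0.043 * 6120.0
Step 4: Total = 2157.9 umol

2157.9


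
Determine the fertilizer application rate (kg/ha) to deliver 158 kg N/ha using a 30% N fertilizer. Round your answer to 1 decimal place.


Step 1: Fertilizer rate = target N / (N content / 100)
Step 2: Rate = 158 / (30 / 100)
Step 3: Rate = 158 / 0.3
Step 4: Rate = 526.7 kg/ha

526.7


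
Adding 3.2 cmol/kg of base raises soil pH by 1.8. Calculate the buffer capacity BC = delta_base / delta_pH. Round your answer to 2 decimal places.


Step 1: BC = change in base / change in pH
Step 2: BC = 3.2 / 1.8
Step 3: BC = 1.78 cmol/(kg*pH unit)

1.78


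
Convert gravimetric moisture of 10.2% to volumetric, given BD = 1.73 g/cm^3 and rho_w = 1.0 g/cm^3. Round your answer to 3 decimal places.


Step 1: theta = (w / 100) * BD / rho_w
Step 2: theta = (10.2 / 100) * 1.73 / 1.0
Step 3: theta = 0.102 * 1.73
Step 4: theta = 0.176

0.176


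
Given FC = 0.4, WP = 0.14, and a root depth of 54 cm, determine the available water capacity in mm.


Step 1: Available water = (FC - WP) * depth * 10
Step 2: AW = (0.4 - 0.14) * 54 * 10
Step 3: AW = 0.26 * 54 * 10
Step 4: AW = 140.4 mm

140.4


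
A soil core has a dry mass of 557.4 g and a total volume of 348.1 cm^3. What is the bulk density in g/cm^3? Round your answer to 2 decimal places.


Step 1: Identify the formula: BD = dry mass / volume
Step 2: Substitute values: BD = 557.4 / 348.1
Step 3: BD = 1.6 g/cm^3

1.6


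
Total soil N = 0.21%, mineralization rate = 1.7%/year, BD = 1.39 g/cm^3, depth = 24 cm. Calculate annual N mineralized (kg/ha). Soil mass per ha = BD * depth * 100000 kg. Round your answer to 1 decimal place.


Step 1: Soil mass per ha = BD * depth * 100000 = 1.39 * 24 * 100000 = 3336000 kg
Step 2: Total N pool = soil mass * N%/100 = 3336000 * 0.21/100 = 7005.6 kg/ha
Step 3: N mineralized = N pool * rate%/100 = 7005.6 * 1.7/100 = 119.1 kg/ha/yr

119.1


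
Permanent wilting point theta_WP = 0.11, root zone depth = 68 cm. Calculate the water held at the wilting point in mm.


Step 1: Water (mm) = theta_WP * depth * 10
Step 2: Water = 0.11 * 68 * 10
Step 3: Water = 74.8 mm

74.8


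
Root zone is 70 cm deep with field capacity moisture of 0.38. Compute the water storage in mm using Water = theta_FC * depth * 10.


Step 1: Water (mm) = theta_FC * depth (cm) * 10
Step 2: Water = 0.38 * 70 * 10
Step 3: Water = 266.0 mm

266.0


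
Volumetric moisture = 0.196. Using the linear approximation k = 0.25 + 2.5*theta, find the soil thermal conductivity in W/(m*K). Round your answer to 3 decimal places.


Step 1: k = 0.25 + 2.5 * theta
Step 2: k = 0.25 + 2.5 * 0.196
Step 3: k = 0.25 + 0.49
Step 4: k = 0.74 W/(m*K)

0.74


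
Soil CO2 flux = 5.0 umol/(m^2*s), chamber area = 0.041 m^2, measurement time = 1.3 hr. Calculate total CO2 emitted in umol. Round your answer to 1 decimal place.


Step 1: Convert time to seconds: 1.3 hr * 3600 = 4680.0 s
Step 2: Total = flux * area * time_s
Step 3: Total = 5.0 * 0.041 * 4680.0
Step 4: Total = 959.4 umol

959.4


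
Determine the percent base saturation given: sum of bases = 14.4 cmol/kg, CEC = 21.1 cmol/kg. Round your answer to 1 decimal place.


Step 1: BS = 100 * (sum of bases) / CEC
Step 2: BS = 100 * 14.4 / 21.1
Step 3: BS = 68.2%

68.2


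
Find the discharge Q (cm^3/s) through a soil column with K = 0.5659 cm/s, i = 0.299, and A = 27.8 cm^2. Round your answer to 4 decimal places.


Step 1: Apply Darcy's law: Q = K * i * A
Step 2: Q = 0.5659 * 0.299 * 27.8
Step 3: Q = 4.7039 cm^3/s

4.7039


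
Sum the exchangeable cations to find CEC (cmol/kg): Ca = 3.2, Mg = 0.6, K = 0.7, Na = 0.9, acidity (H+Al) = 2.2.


Step 1: CEC = Ca + Mg + K + Na + (H+Al)
Step 2: CEC = 3.2 + 0.6 + 0.7 + 0.9 + 2.2
Step 3: CEC = 7.6 cmol/kg

7.6


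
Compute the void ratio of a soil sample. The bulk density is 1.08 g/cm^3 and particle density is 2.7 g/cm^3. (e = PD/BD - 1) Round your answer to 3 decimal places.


Step 1: e = PD / BD - 1
Step 2: e = 2.7 / 1.08 - 1
Step 3: e = 2.5 - 1
Step 4: e = 1.5

1.5


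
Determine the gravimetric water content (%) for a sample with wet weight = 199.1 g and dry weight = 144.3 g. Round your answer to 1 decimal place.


Step 1: Water mass = wet - dry = 199.1 - 144.3 = 54.8 g
Step 2: w = 100 * water mass / dry mass
Step 3: w = 100 * 54.8 / 144.3 = 38.0%

38.0


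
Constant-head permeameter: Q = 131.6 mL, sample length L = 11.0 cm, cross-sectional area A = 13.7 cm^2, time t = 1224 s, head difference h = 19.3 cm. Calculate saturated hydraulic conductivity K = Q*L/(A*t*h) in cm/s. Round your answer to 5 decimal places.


Step 1: K = Q * L / (A * t * h)
Step 2: Numerator = 131.6 * 11.0 = 1447.6
Step 3: Denominator = 13.7 * 1224 * 19.3 = 323637.84
Step 4: K = 1447.6 / 323637.84 = 0.00447 cm/s

0.00447


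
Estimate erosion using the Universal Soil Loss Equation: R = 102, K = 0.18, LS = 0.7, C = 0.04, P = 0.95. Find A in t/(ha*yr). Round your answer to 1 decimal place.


Step 1: A = R * K * LS * C * P
Step 2: R * K = 102 * 0.18 = 18.36
Step 3: (R*K) * LS = 18.36 * 0.7 = 12.852
Step 4: * C * P = 12.852 * 0.04 * 0.95 = 0.5
Step 5: A = 0.5 t/(ha*yr)

0.5


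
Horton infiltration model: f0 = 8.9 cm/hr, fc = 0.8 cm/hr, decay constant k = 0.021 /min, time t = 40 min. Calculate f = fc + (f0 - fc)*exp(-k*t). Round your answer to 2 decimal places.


Step 1: f = fc + (f0 - fc) * exp(-k * t)
Step 2: exp(-0.021 * 40) = 0.431711
Step 3: f = 0.8 + (8.9 - 0.8) * 0.431711
Step 4: f = 0.8 + 8.1 * 0.431711
Step 5: f = 4.3 cm/hr

4.3


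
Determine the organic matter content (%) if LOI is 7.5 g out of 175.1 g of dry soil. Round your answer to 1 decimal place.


Step 1: OM% = 100 * LOI / sample mass
Step 2: OM = 100 * 7.5 / 175.1
Step 3: OM = 4.3%

4.3


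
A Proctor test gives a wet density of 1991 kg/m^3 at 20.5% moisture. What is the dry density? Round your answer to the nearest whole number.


Step 1: Dry density = wet density / (1 + w/100)
Step 2: Dry density = 1991 / (1 + 20.5/100)
Step 3: Dry density = 1991 / 1.205
Step 4: Dry density = 1652 kg/m^3

1652


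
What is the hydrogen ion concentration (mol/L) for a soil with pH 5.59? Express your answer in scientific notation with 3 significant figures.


Step 1: [H+] = 10^(-pH)
Step 2: [H+] = 10^(-5.59)
Step 3: [H+] = 2.57e-06 mol/L

2.57e-06


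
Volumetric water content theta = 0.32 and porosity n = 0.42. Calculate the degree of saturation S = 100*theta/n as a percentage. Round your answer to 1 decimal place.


Step 1: S = 100 * theta_v / n
Step 2: S = 100 * 0.32 / 0.42
Step 3: S = 76.2%

76.2


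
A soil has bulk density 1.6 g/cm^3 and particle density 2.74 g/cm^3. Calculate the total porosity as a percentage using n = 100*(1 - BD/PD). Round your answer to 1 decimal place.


Step 1: Formula: n = 100 * (1 - BD / PD)
Step 2: n = 100 * (1 - 1.6 / 2.74)
Step 3: n = 100 * (1 - 0.58394)
Step 4: n = 41.6%

41.6


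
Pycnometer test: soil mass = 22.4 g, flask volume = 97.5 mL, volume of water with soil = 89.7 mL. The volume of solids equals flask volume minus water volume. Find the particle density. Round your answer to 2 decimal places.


Step 1: Volume of solids = flask volume - water volume with soil
Step 2: V_solids = 97.5 - 89.7 = 7.8 mL
Step 3: Particle density = mass / V_solids = 22.4 / 7.8 = 2.87 g/cm^3

2.87


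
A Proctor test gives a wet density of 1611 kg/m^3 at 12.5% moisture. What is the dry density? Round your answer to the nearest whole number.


Step 1: Dry density = wet density / (1 + w/100)
Step 2: Dry density = 1611 / (1 + 12.5/100)
Step 3: Dry density = 1611 / 1.125
Step 4: Dry density = 1432 kg/m^3

1432


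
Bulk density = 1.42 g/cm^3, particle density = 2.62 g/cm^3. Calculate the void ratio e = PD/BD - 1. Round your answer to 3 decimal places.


Step 1: e = PD / BD - 1
Step 2: e = 2.62 / 1.42 - 1
Step 3: e = 1.84507 - 1
Step 4: e = 0.845

0.845


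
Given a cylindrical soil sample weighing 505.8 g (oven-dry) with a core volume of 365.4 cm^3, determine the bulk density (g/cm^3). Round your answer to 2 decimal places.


Step 1: Identify the formula: BD = dry mass / volume
Step 2: Substitute values: BD = 505.8 / 365.4
Step 3: BD = 1.38 g/cm^3

1.38


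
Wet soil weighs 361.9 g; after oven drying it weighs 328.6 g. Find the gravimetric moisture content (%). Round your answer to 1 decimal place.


Step 1: Water mass = wet - dry = 361.9 - 328.6 = 33.3 g
Step 2: w = 100 * water mass / dry mass
Step 3: w = 100 * 33.3 / 328.6 = 10.1%

10.1


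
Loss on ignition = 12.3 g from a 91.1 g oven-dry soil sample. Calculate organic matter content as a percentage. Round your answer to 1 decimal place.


Step 1: OM% = 100 * LOI / sample mass
Step 2: OM = 100 * 12.3 / 91.1
Step 3: OM = 13.5%

13.5


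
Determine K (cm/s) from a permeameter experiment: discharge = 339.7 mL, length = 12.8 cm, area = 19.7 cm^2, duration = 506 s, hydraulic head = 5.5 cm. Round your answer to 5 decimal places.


Step 1: K = Q * L / (A * t * h)
Step 2: Numerator = 339.7 * 12.8 = 4348.16
Step 3: Denominator = 19.7 * 506 * 5.5 = 54825.1
Step 4: K = 4348.16 / 54825.1 = 0.07931 cm/s

0.07931


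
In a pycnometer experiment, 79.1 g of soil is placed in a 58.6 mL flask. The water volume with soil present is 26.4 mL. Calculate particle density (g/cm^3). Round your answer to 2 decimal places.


Step 1: Volume of solids = flask volume - water volume with soil
Step 2: V_solids = 58.6 - 26.4 = 32.2 mL
Step 3: Particle density = mass / V_solids = 79.1 / 32.2 = 2.46 g/cm^3

2.46


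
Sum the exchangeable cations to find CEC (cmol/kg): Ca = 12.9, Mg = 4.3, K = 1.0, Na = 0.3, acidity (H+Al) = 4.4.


Step 1: CEC = Ca + Mg + K + Na + (H+Al)
Step 2: CEC = 12.9 + 4.3 + 1.0 + 0.3 + 4.4
Step 3: CEC = 22.9 cmol/kg

22.9


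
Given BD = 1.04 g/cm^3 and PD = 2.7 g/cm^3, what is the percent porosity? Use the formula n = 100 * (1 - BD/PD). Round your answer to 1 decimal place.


Step 1: Formula: n = 100 * (1 - BD / PD)
Step 2: n = 100 * (1 - 1.04 / 2.7)
Step 3: n = 100 * (1 - 0.38519)
Step 4: n = 61.5%

61.5


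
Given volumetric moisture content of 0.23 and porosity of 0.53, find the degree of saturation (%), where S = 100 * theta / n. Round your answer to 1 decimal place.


Step 1: S = 100 * theta_v / n
Step 2: S = 100 * 0.23 / 0.53
Step 3: S = 43.4%

43.4


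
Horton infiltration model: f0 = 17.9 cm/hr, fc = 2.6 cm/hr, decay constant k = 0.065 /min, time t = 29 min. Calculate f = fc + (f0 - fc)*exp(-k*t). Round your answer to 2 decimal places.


Step 1: f = fc + (f0 - fc) * exp(-k * t)
Step 2: exp(-0.065 * 29) = 0.151829
Step 3: f = 2.6 + (17.9 - 2.6) * 0.151829
Step 4: f = 2.6 + 15.3 * 0.151829
Step 5: f = 4.92 cm/hr

4.92


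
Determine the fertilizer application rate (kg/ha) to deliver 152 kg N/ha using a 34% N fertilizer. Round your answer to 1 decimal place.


Step 1: Fertilizer rate = target N / (N content / 100)
Step 2: Rate = 152 / (34 / 100)
Step 3: Rate = 152 / 0.34
Step 4: Rate = 447.1 kg/ha

447.1


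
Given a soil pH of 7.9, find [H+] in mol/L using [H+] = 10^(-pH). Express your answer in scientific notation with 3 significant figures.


Step 1: [H+] = 10^(-pH)
Step 2: [H+] = 10^(-7.9)
Step 3: [H+] = 1.26e-08 mol/L

1.26e-08


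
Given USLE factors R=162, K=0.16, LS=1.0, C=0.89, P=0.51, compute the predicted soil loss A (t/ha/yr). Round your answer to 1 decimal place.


Step 1: A = R * K * LS * C * P
Step 2: R * K = 162 * 0.16 = 25.92
Step 3: (R*K) * LS = 25.92 * 1.0 = 25.92
Step 4: * C * P = 25.92 * 0.89 * 0.51 = 11.8
Step 5: A = 11.8 t/(ha*yr)

11.8


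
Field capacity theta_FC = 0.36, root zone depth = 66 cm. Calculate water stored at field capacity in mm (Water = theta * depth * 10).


Step 1: Water (mm) = theta_FC * depth (cm) * 10
Step 2: Water = 0.36 * 66 * 10
Step 3: Water = 237.6 mm

237.6


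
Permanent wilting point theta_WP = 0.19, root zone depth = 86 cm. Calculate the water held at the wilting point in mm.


Step 1: Water (mm) = theta_WP * depth * 10
Step 2: Water = 0.19 * 86 * 10
Step 3: Water = 163.4 mm

163.4


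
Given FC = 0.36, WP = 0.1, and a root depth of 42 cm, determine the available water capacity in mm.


Step 1: Available water = (FC - WP) * depth * 10
Step 2: AW = (0.36 - 0.1) * 42 * 10
Step 3: AW = 0.26 * 42 * 10
Step 4: AW = 109.2 mm

109.2


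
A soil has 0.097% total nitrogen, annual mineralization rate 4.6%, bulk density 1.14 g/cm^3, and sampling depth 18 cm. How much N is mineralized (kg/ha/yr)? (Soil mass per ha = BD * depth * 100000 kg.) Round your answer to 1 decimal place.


Step 1: Soil mass per ha = BD * depth * 100000 = 1.14 * 18 * 100000 = 2052000 kg
Step 2: Total N pool = soil mass * N%/100 = 2052000 * 0.097/100 = 1990.44 kg/ha
Step 3: N mineralized = N pool * rate%/100 = 1990.44 * 4.6/100 = 91.6 kg/ha/yr

91.6


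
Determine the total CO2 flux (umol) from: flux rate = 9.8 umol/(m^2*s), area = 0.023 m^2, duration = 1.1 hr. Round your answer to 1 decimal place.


Step 1: Convert time to seconds: 1.1 hr * 3600 = 3960.0 s
Step 2: Total = flux * area * time_s
Step 3: Total = 9.8 * 0.023 * 3960.0
Step 4: Total = 892.6 umol

892.6


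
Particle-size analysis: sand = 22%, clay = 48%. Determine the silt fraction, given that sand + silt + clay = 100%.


Step 1: sand + silt + clay = 100%
Step 2: silt = 100 - sand - clay
Step 3: silt = 100 - 22 - 48
Step 4: silt = 30%

30


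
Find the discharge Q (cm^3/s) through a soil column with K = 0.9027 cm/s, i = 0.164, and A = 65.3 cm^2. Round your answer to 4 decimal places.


Step 1: Apply Darcy's law: Q = K * i * A
Step 2: Q = 0.9027 * 0.164 * 65.3
Step 3: Q = 9.6672 cm^3/s

9.6672


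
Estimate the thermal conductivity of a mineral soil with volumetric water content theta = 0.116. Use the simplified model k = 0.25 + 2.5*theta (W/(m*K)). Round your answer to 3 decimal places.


Step 1: k = 0.25 + 2.5 * theta
Step 2: k = 0.25 + 2.5 * 0.116
Step 3: k = 0.25 + 0.29
Step 4: k = 0.54 W/(m*K)

0.54


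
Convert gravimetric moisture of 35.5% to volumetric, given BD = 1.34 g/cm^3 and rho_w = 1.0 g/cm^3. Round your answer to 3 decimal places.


Step 1: theta = (w / 100) * BD / rho_w
Step 2: theta = (35.5 / 100) * 1.34 / 1.0
Step 3: theta = 0.355 * 1.34
Step 4: theta = 0.476

0.476


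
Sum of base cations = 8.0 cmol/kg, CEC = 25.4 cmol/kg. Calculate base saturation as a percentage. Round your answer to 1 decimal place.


Step 1: BS = 100 * (sum of bases) / CEC
Step 2: BS = 100 * 8.0 / 25.4
Step 3: BS = 31.5%

31.5


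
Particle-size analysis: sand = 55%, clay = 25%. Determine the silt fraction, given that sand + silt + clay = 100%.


Step 1: sand + silt + clay = 100%
Step 2: silt = 100 - sand - clay
Step 3: silt = 100 - 55 - 25
Step 4: silt = 20%

20


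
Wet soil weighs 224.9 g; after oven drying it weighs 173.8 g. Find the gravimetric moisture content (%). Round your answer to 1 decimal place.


Step 1: Water mass = wet - dry = 224.9 - 173.8 = 51.1 g
Step 2: w = 100 * water mass / dry mass
Step 3: w = 100 * 51.1 / 173.8 = 29.4%

29.4


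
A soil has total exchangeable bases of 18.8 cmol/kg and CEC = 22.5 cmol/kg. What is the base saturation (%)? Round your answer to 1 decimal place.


Step 1: BS = 100 * (sum of bases) / CEC
Step 2: BS = 100 * 18.8 / 22.5
Step 3: BS = 83.6%

83.6


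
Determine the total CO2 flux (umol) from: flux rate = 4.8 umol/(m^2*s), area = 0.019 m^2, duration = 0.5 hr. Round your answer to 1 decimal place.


Step 1: Convert time to seconds: 0.5 hr * 3600 = 1800.0 s
Step 2: Total = flux * area * time_s
Step 3: Total = 4.8 * 0.019 * 1800.0
Step 4: Total = 164.2 umol

164.2


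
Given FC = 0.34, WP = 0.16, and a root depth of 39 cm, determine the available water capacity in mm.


Step 1: Available water = (FC - WP) * depth * 10
Step 2: AW = (0.34 - 0.16) * 39 * 10
Step 3: AW = 0.18 * 39 * 10
Step 4: AW = 70.2 mm

70.2


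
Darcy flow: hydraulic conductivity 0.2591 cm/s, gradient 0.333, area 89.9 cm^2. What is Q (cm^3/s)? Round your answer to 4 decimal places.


Step 1: Apply Darcy's law: Q = K * i * A
Step 2: Q = 0.2591 * 0.333 * 89.9
Step 3: Q = 7.7566 cm^3/s

7.7566


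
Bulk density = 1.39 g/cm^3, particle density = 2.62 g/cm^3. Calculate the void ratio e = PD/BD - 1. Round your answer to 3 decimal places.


Step 1: e = PD / BD - 1
Step 2: e = 2.62 / 1.39 - 1
Step 3: e = 1.88489 - 1
Step 4: e = 0.885

0.885


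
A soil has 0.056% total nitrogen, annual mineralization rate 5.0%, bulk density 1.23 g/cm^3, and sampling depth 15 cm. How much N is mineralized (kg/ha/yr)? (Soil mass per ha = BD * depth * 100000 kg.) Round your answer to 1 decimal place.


Step 1: Soil mass per ha = BD * depth * 100000 = 1.23 * 15 * 100000 = 1845000 kg
Step 2: Total N pool = soil mass * N%/100 = 1845000 * 0.056/100 = 1033.2 kg/ha
Step 3: N mineralized = N pool * rate%/100 = 1033.2 * 5.0/100 = 51.7 kg/ha/yr

51.7


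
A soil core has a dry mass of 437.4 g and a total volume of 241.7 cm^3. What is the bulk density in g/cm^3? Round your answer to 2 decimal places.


Step 1: Identify the formula: BD = dry mass / volume
Step 2: Substitute values: BD = 437.4 / 241.7
Step 3: BD = 1.81 g/cm^3

1.81


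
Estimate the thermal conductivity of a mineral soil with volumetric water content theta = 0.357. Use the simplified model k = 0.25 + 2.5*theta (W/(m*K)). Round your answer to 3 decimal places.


Step 1: k = 0.25 + 2.5 * theta
Step 2: k = 0.25 + 2.5 * 0.357
Step 3: k = 0.25 + 0.893
Step 4: k = 1.143 W/(m*K)

1.143


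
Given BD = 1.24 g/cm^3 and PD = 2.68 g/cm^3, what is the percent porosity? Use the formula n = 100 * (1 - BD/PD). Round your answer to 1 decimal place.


Step 1: Formula: n = 100 * (1 - BD / PD)
Step 2: n = 100 * (1 - 1.24 / 2.68)
Step 3: n = 100 * (1 - 0.46269)
Step 4: n = 53.7%

53.7


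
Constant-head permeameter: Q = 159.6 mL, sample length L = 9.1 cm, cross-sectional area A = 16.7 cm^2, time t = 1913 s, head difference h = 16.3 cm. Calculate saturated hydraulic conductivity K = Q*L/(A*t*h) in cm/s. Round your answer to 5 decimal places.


Step 1: K = Q * L / (A * t * h)
Step 2: Numerator = 159.6 * 9.1 = 1452.36
Step 3: Denominator = 16.7 * 1913 * 16.3 = 520737.73
Step 4: K = 1452.36 / 520737.73 = 0.00279 cm/s

0.00279


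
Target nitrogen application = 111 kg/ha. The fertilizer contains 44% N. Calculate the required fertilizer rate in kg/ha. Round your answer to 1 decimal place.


Step 1: Fertilizer rate = target N / (N content / 100)
Step 2: Rate = 111 / (44 / 100)
Step 3: Rate = 111 / 0.44
Step 4: Rate = 252.3 kg/ha

252.3


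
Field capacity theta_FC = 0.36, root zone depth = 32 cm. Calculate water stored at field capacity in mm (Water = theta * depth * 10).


Step 1: Water (mm) = theta_FC * depth (cm) * 10
Step 2: Water = 0.36 * 32 * 10
Step 3: Water = 115.2 mm

115.2


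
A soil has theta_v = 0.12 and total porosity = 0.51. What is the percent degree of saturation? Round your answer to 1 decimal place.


Step 1: S = 100 * theta_v / n
Step 2: S = 100 * 0.12 / 0.51
Step 3: S = 23.5%

23.5


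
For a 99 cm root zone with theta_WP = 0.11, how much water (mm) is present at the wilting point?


Step 1: Water (mm) = theta_WP * depth * 10
Step 2: Water = 0.11 * 99 * 10
Step 3: Water = 108.9 mm

108.9


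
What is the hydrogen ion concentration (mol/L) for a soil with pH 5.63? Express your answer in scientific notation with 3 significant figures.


Step 1: [H+] = 10^(-pH)
Step 2: [H+] = 10^(-5.63)
Step 3: [H+] = 2.34e-06 mol/L

2.34e-06


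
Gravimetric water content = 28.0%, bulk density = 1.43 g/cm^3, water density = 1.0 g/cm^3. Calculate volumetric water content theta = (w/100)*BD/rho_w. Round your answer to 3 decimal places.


Step 1: theta = (w / 100) * BD / rho_w
Step 2: theta = (28.0 / 100) * 1.43 / 1.0
Step 3: theta = 0.28 * 1.43
Step 4: theta = 0.4

0.4


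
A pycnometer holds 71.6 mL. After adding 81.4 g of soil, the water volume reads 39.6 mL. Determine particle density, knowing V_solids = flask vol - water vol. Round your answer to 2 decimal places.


Step 1: Volume of solids = flask volume - water volume with soil
Step 2: V_solids = 71.6 - 39.6 = 32.0 mL
Step 3: Particle density = mass / V_solids = 81.4 / 32.0 = 2.54 g/cm^3

2.54


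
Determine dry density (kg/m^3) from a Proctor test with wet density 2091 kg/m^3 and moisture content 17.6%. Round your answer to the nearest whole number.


Step 1: Dry density = wet density / (1 + w/100)
Step 2: Dry density = 2091 / (1 + 17.6/100)
Step 3: Dry density = 2091 / 1.176
Step 4: Dry density = 1778 kg/m^3

1778


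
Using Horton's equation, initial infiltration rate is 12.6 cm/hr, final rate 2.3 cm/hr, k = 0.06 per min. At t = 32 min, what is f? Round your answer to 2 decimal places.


Step 1: f = fc + (f0 - fc) * exp(-k * t)
Step 2: exp(-0.06 * 32) = 0.146607
Step 3: f = 2.3 + (12.6 - 2.3) * 0.146607
Step 4: f = 2.3 + 10.3 * 0.146607
Step 5: f = 3.81 cm/hr

3.81


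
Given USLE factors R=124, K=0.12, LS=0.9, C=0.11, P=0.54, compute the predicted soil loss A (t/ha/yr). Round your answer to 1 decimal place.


Step 1: A = R * K * LS * C * P
Step 2: R * K = 124 * 0.12 = 14.88
Step 3: (R*K) * LS = 14.88 * 0.9 = 13.392
Step 4: * C * P = 13.392 * 0.11 * 0.54 = 0.8
Step 5: A = 0.8 t/(ha*yr)

0.8


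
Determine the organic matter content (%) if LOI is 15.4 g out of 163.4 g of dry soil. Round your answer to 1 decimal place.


Step 1: OM% = 100 * LOI / sample mass
Step 2: OM = 100 * 15.4 / 163.4
Step 3: OM = 9.4%

9.4


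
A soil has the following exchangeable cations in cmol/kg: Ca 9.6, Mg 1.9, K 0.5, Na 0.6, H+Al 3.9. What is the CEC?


Step 1: CEC = Ca + Mg + K + Na + (H+Al)
Step 2: CEC = 9.6 + 1.9 + 0.5 + 0.6 + 3.9
Step 3: CEC = 16.5 cmol/kg

16.5


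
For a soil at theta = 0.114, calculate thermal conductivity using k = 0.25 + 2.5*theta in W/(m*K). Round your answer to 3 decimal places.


Step 1: k = 0.25 + 2.5 * theta
Step 2: k = 0.25 + 2.5 * 0.114
Step 3: k = 0.25 + 0.285
Step 4: k = 0.535 W/(m*K)

0.535


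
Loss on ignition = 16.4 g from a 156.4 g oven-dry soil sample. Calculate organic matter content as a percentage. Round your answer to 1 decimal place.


Step 1: OM% = 100 * LOI / sample mass
Step 2: OM = 100 * 16.4 / 156.4
Step 3: OM = 10.5%

10.5


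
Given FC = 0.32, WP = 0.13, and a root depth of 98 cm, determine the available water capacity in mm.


Step 1: Available water = (FC - WP) * depth * 10
Step 2: AW = (0.32 - 0.13) * 98 * 10
Step 3: AW = 0.19 * 98 * 10
Step 4: AW = 186.2 mm

186.2


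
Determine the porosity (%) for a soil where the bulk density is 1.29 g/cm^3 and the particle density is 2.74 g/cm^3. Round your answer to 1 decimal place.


Step 1: Formula: n = 100 * (1 - BD / PD)
Step 2: n = 100 * (1 - 1.29 / 2.74)
Step 3: n = 100 * (1 - 0.4708)
Step 4: n = 52.9%

52.9


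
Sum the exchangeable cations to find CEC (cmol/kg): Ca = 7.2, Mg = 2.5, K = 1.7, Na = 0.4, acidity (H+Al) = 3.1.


Step 1: CEC = Ca + Mg + K + Na + (H+Al)
Step 2: CEC = 7.2 + 2.5 + 1.7 + 0.4 + 3.1
Step 3: CEC = 14.9 cmol/kg

14.9


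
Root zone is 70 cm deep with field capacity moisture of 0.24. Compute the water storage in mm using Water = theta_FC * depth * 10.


Step 1: Water (mm) = theta_FC * depth (cm) * 10
Step 2: Water = 0.24 * 70 * 10
Step 3: Water = 168.0 mm

168.0


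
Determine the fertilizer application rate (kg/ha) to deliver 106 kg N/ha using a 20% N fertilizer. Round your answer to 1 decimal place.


Step 1: Fertilizer rate = target N / (N content / 100)
Step 2: Rate = 106 / (20 / 100)
Step 3: Rate = 106 / 0.2
Step 4: Rate = 530.0 kg/ha

530.0


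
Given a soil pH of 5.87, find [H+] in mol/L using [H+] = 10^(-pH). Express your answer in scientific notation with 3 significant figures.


Step 1: [H+] = 10^(-pH)
Step 2: [H+] = 10^(-5.87)
Step 3: [H+] = 1.35e-06 mol/L

1.35e-06


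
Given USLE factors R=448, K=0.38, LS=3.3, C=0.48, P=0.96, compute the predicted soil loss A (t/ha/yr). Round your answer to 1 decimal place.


Step 1: A = R * K * LS * C * P
Step 2: R * K = 448 * 0.38 = 170.24
Step 3: (R*K) * LS = 170.24 * 3.3 = 561.792
Step 4: * C * P = 561.792 * 0.48 * 0.96 = 258.9
Step 5: A = 258.9 t/(ha*yr)

258.9


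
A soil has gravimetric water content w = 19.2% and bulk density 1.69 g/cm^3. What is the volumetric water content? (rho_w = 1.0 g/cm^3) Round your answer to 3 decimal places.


Step 1: theta = (w / 100) * BD / rho_w
Step 2: theta = (19.2 / 100) * 1.69 / 1.0
Step 3: theta = 0.192 * 1.69
Step 4: theta = 0.324

0.324


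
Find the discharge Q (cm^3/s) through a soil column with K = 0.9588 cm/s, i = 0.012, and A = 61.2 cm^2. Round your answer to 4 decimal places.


Step 1: Apply Darcy's law: Q = K * i * A
Step 2: Q = 0.9588 * 0.012 * 61.2
Step 3: Q = 0.7041 cm^3/s

0.7041


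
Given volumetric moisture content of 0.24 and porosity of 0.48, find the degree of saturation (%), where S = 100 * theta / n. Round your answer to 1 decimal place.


Step 1: S = 100 * theta_v / n
Step 2: S = 100 * 0.24 / 0.48
Step 3: S = 50.0%

50.0


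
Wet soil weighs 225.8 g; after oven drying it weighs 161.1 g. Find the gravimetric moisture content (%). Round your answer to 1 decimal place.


Step 1: Water mass = wet - dry = 225.8 - 161.1 = 64.7 g
Step 2: w = 100 * water mass / dry mass
Step 3: w = 100 * 64.7 / 161.1 = 40.2%

40.2


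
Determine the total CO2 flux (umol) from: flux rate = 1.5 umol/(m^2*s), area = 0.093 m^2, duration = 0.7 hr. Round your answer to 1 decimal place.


Step 1: Convert time to seconds: 0.7 hr * 3600 = 2520.0 s
Step 2: Total = flux * area * time_s
Step 3: Total = 1.5 * 0.093 * 2520.0
Step 4: Total = 351.5 umol

351.5


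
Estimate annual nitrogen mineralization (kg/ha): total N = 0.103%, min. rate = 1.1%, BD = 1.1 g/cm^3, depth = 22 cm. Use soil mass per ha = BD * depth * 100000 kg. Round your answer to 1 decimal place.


Step 1: Soil mass per ha = BD * depth * 100000 = 1.1 * 22 * 100000 = 2420000 kg
Step 2: Total N pool = soil mass * N%/100 = 2420000 * 0.103/100 = 2492.6 kg/ha
Step 3: N mineralized = N pool * rate%/100 = 2492.6 * 1.1/100 = 27.4 kg/ha/yr

27.4


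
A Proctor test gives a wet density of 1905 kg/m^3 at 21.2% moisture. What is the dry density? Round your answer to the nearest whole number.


Step 1: Dry density = wet density / (1 + w/100)
Step 2: Dry density = 1905 / (1 + 21.2/100)
Step 3: Dry density = 1905 / 1.212
Step 4: Dry density = 1572 kg/m^3

1572


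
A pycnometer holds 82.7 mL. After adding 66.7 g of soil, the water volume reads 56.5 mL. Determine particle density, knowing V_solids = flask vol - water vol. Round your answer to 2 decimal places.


Step 1: Volume of solids = flask volume - water volume with soil
Step 2: V_solids = 82.7 - 56.5 = 26.2 mL
Step 3: Particle density = mass / V_solids = 66.7 / 26.2 = 2.55 g/cm^3

2.55


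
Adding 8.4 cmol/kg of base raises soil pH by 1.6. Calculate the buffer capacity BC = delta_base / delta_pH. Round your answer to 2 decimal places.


Step 1: BC = change in base / change in pH
Step 2: BC = 8.4 / 1.6
Step 3: BC = 5.25 cmol/(kg*pH unit)

5.25


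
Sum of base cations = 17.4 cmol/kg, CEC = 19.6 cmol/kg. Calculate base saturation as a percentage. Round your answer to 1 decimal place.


Step 1: BS = 100 * (sum of bases) / CEC
Step 2: BS = 100 * 17.4 / 19.6
Step 3: BS = 88.8%

88.8


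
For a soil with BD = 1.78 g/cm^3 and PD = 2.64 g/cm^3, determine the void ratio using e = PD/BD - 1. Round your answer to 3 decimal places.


Step 1: e = PD / BD - 1
Step 2: e = 2.64 / 1.78 - 1
Step 3: e = 1.48315 - 1
Step 4: e = 0.483

0.483


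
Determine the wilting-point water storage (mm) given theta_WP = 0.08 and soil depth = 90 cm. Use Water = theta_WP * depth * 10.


Step 1: Water (mm) = theta_WP * depth * 10
Step 2: Water = 0.08 * 90 * 10
Step 3: Water = 72.0 mm

72.0


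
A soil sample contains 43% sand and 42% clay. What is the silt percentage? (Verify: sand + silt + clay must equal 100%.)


Step 1: sand + silt + clay = 100%
Step 2: silt = 100 - sand - clay
Step 3: silt = 100 - 43 - 42
Step 4: silt = 15%

15


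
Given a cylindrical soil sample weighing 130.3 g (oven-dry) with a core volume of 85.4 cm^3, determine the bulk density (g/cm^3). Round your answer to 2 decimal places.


Step 1: Identify the formula: BD = dry mass / volume
Step 2: Substitute values: BD = 130.3 / 85.4
Step 3: BD = 1.53 g/cm^3

1.53


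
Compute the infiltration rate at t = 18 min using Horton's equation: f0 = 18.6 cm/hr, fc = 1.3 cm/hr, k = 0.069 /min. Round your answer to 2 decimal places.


Step 1: f = fc + (f0 - fc) * exp(-k * t)
Step 2: exp(-0.069 * 18) = 0.288806
Step 3: f = 1.3 + (18.6 - 1.3) * 0.288806
Step 4: f = 1.3 + 17.3 * 0.288806
Step 5: f = 6.3 cm/hr

6.3


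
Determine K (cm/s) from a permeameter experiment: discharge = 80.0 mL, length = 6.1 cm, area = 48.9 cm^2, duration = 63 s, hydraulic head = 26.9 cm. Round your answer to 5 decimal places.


Step 1: K = Q * L / (A * t * h)
Step 2: Numerator = 80.0 * 6.1 = 488.0
Step 3: Denominator = 48.9 * 63 * 26.9 = 82870.83
Step 4: K = 488.0 / 82870.83 = 0.00589 cm/s

0.00589


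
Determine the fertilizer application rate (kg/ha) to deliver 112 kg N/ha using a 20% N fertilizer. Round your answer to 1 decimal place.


Step 1: Fertilizer rate = target N / (N content / 100)
Step 2: Rate = 112 / (20 / 100)
Step 3: Rate = 112 / 0.2
Step 4: Rate = 560.0 kg/ha

560.0


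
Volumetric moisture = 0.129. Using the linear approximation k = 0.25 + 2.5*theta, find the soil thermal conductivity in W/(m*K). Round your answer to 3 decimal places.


Step 1: k = 0.25 + 2.5 * theta
Step 2: k = 0.25 + 2.5 * 0.129
Step 3: k = 0.25 + 0.323
Step 4: k = 0.573 W/(m*K)

0.573


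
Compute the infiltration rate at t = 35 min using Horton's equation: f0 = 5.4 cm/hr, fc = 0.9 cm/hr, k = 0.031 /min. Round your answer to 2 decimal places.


Step 1: f = fc + (f0 - fc) * exp(-k * t)
Step 2: exp(-0.031 * 35) = 0.337902
Step 3: f = 0.9 + (5.4 - 0.9) * 0.337902
Step 4: f = 0.9 + 4.5 * 0.337902
Step 5: f = 2.42 cm/hr

2.42


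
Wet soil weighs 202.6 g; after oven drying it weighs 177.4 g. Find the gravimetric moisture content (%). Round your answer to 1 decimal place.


Step 1: Water mass = wet - dry = 202.6 - 177.4 = 25.2 g
Step 2: w = 100 * water mass / dry mass
Step 3: w = 100 * 25.2 / 177.4 = 14.2%

14.2


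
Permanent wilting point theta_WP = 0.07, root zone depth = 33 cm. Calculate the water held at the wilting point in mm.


Step 1: Water (mm) = theta_WP * depth * 10
Step 2: Water = 0.07 * 33 * 10
Step 3: Water = 23.1 mm

23.1


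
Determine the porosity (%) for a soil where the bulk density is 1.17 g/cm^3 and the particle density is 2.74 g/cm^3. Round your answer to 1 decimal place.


Step 1: Formula: n = 100 * (1 - BD / PD)
Step 2: n = 100 * (1 - 1.17 / 2.74)
Step 3: n = 100 * (1 - 0.42701)
Step 4: n = 57.3%

57.3


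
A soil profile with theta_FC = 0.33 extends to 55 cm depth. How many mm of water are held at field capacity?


Step 1: Water (mm) = theta_FC * depth (cm) * 10
Step 2: Water = 0.33 * 55 * 10
Step 3: Water = 181.5 mm

181.5


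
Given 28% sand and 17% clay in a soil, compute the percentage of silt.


Step 1: sand + silt + clay = 100%
Step 2: silt = 100 - sand - clay
Step 3: silt = 100 - 28 - 17
Step 4: silt = 55%

55


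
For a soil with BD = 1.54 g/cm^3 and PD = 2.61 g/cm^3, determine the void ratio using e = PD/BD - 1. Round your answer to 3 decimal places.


Step 1: e = PD / BD - 1
Step 2: e = 2.61 / 1.54 - 1
Step 3: e = 1.69481 - 1
Step 4: e = 0.695

0.695


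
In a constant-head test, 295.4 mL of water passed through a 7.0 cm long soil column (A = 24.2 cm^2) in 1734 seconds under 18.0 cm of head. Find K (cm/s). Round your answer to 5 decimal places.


Step 1: K = Q * L / (A * t * h)
Step 2: Numerator = 295.4 * 7.0 = 2067.8
Step 3: Denominator = 24.2 * 1734 * 18.0 = 755330.4
Step 4: K = 2067.8 / 755330.4 = 0.00274 cm/s

0.00274


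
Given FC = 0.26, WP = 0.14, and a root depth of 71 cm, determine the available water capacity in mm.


Step 1: Available water = (FC - WP) * depth * 10
Step 2: AW = (0.26 - 0.14) * 71 * 10
Step 3: AW = 0.12 * 71 * 10
Step 4: AW = 85.2 mm

85.2


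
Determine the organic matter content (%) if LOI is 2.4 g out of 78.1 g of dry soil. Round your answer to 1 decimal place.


Step 1: OM% = 100 * LOI / sample mass
Step 2: OM = 100 * 2.4 / 78.1
Step 3: OM = 3.1%

3.1


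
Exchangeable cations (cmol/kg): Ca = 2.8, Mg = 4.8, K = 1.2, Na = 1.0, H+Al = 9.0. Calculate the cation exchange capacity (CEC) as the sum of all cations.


Step 1: CEC = Ca + Mg + K + Na + (H+Al)
Step 2: CEC = 2.8 + 4.8 + 1.2 + 1.0 + 9.0
Step 3: CEC = 18.8 cmol/kg

18.8


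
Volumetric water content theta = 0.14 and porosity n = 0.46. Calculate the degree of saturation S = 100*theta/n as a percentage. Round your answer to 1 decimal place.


Step 1: S = 100 * theta_v / n
Step 2: S = 100 * 0.14 / 0.46
Step 3: S = 30.4%

30.4


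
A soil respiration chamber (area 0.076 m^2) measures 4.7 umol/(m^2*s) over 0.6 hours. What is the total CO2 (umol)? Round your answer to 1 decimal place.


Step 1: Convert time to seconds: 0.6 hr * 3600 = 2160.0 s
Step 2: Total = flux * area * time_s
Step 3: Total = 4.7 * 0.076 * 2160.0
Step 4: Total = 771.6 umol

771.6


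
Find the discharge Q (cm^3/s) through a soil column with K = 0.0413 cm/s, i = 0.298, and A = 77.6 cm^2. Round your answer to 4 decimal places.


Step 1: Apply Darcy's law: Q = K * i * A
Step 2: Q = 0.0413 * 0.298 * 77.6
Step 3: Q = 0.9551 cm^3/s

0.9551


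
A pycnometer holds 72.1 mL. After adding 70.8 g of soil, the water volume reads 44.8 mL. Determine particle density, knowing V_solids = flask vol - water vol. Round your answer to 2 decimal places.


Step 1: Volume of solids = flask volume - water volume with soil
Step 2: V_solids = 72.1 - 44.8 = 27.3 mL
Step 3: Particle density = mass / V_solids = 70.8 / 27.3 = 2.59 g/cm^3

2.59


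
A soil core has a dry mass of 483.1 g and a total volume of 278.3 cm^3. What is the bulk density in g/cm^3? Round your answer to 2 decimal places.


Step 1: Identify the formula: BD = dry mass / volume
Step 2: Substitute values: BD = 483.1 / 278.3
Step 3: BD = 1.74 g/cm^3

1.74


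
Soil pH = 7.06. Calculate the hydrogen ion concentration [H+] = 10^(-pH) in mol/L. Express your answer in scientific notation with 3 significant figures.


Step 1: [H+] = 10^(-pH)
Step 2: [H+] = 10^(-7.06)
Step 3: [H+] = 8.71e-08 mol/L

8.71e-08


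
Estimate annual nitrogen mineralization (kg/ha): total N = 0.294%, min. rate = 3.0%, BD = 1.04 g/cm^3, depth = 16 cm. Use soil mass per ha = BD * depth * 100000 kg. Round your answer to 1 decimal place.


Step 1: Soil mass per ha = BD * depth * 100000 = 1.04 * 16 * 100000 = 1664000 kg
Step 2: Total N pool = soil mass * N%/100 = 1664000 * 0.294/100 = 4892.16 kg/ha
Step 3: N mineralized = N pool * rate%/100 = 4892.16 * 3.0/100 = 146.8 kg/ha/yr

146.8
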